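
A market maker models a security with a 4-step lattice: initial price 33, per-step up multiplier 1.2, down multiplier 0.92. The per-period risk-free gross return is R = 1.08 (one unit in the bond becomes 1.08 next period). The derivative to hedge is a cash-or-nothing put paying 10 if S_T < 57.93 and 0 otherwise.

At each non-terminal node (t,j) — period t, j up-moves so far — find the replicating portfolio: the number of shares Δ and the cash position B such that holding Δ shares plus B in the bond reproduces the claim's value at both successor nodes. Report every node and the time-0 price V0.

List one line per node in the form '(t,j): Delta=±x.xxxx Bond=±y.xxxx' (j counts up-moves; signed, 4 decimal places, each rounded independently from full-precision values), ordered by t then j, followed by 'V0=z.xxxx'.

(0,0): Delta=-0.1603 Bond=11.8566
(1,0): Delta=0.0000 Bond=7.9383
(1,1): Delta=-0.2525 Bond=16.4552
(2,0): Delta=0.0000 Bond=8.5734
(2,1): Delta=0.0000 Bond=8.5734
(2,2): Delta=-0.3977 Bond=24.6704
(3,0): Delta=0.0000 Bond=9.2593
(3,1): Delta=0.0000 Bond=9.2593
(3,2): Delta=0.0000 Bond=9.2593
(3,3): Delta=-0.6263 Bond=39.6825
V0=6.5666

No-arbitrage ⇒ martingale measure with p* = (R−d)/(u−d) = 0.5714.
At expiry t=4: V(4,0)=10.0000, V(4,1)=10.0000, V(4,2)=10.0000, V(4,3)=10.0000, V(4,4)=0.0000
  t=3,j=0: stock 25.6967 → up 30.8360 (V=10.0000), down 23.6410 (V=10.0000). Price 9.2593; hedge Δ=0.0000, bond B=9.2593.
  t=3,j=1: stock 33.5174 → up 40.2209 (V=10.0000), down 30.8360 (V=10.0000). Price 9.2593; hedge Δ=0.0000, bond B=9.2593.
  t=3,j=2: stock 43.7184 → up 52.4621 (V=10.0000), down 40.2209 (V=10.0000). Price 9.2593; hedge Δ=0.0000, bond B=9.2593.
  t=3,j=3: stock 57.0240 → up 68.4288 (V=0.0000), down 52.4621 (V=10.0000). Price 3.9683; hedge Δ=-0.6263, bond B=39.6825.
  t=2,j=0: stock 27.9312 → up 33.5174 (V=9.2593), down 25.6967 (V=9.2593). Price 8.5734; hedge Δ=0.0000, bond B=8.5734.
  t=2,j=1: stock 36.4320 → up 43.7184 (V=9.2593), down 33.5174 (V=9.2593). Price 8.5734; hedge Δ=0.0000, bond B=8.5734.
  t=2,j=2: stock 47.5200 → up 57.0240 (V=3.9683), down 43.7184 (V=9.2593). Price 5.7739; hedge Δ=-0.3977, bond B=24.6704.
  t=1,j=0: stock 30.3600 → up 36.4320 (V=8.5734), down 27.9312 (V=8.5734). Price 7.9383; hedge Δ=0.0000, bond B=7.9383.
  t=1,j=1: stock 39.6000 → up 47.5200 (V=5.7739), down 36.4320 (V=8.5734). Price 6.4571; hedge Δ=-0.2525, bond B=16.4552.
  t=0,j=0: stock 33.0000 → up 39.6000 (V=6.4571), down 30.3600 (V=7.9383). Price 6.5666; hedge Δ=-0.1603, bond B=11.8566.
Self-financing check: at every node Δ·S+B equals the discounted successor values.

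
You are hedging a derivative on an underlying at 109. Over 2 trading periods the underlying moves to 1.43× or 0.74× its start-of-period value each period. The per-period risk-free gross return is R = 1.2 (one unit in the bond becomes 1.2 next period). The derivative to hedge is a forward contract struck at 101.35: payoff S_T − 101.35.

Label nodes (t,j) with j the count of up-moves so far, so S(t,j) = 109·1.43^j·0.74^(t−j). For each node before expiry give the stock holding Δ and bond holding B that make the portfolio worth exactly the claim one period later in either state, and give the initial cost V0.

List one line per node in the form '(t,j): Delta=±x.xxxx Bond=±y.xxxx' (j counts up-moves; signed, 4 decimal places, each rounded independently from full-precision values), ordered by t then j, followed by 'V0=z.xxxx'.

The replicating-portfolio and risk-neutral prices coincide; use p* = (1.2−0.74)/(1.43−0.74) = 0.6667 for the latter.
Payoff layer (t=2): V(2,0)=-41.6616, V(2,1)=13.9938, V(2,2)=121.5441
Node (1,0) S=80.6600: V=(p*·13.9938+(1−p*)·-41.6616)/1.2=-3.7983; Δ=(13.9938−-41.6616)/(115.3438−59.6884)=1.0000; B=V−Δ·S=-84.4583
Node (1,1) S=155.8700: V=(p*·121.5441+(1−p*)·13.9938)/1.2=71.4117; Δ=(121.5441−13.9938)/(222.8941−115.3438)=1.0000; B=V−Δ·S=-84.4583
Node (0,0) S=109.0000: V=(p*·71.4117+(1−p*)·-3.7983)/1.2=38.6181; Δ=(71.4117−-3.7983)/(155.8700−80.6600)=1.0000; B=V−Δ·S=-70.3819
Check: Δ(0,0)·S0 + B(0,0) = 38.6181 = V0.

(0,0): Delta=1.0000 Bond=-70.3819
(1,0): Delta=1.0000 Bond=-84.4583
(1,1): Delta=1.0000 Bond=-84.4583
V0=38.6181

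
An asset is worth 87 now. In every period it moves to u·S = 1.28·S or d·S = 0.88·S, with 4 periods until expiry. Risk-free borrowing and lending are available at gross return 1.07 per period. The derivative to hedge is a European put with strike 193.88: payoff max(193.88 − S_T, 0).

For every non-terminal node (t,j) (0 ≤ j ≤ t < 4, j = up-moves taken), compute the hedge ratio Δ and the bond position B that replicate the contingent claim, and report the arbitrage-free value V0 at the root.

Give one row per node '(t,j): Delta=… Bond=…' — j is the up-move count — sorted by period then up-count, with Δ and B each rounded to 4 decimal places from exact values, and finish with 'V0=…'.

(0,0): Delta=-0.9003 Bond=140.7765
(1,0): Delta=-1.0000 Bond=158.2638
(1,1): Delta=-0.8245 Bond=142.1945
(2,0): Delta=-1.0000 Bond=169.3423
(2,1): Delta=-1.0000 Bond=169.3423
(2,2): Delta=-0.6912 Bond=133.1439
(3,0): Delta=-1.0000 Bond=181.1963
(3,1): Delta=-1.0000 Bond=181.1963
(3,2): Delta=-1.0000 Bond=181.1963
(3,3): Delta=-0.4566 Bond=99.6547
V0=62.4503

Since d<R<u, set p* = (R−d)/(u−d) = 0.4750; price each node as the discounted p*-expectation of its children.
At expiry t=4: V(4,0)=141.7065, V(4,1)=117.9913, V(4,2)=83.4964, V(4,3)=33.3220, V(4,4)=0.0000
(3,0): S=59.2881. Δ = (V_up−V_dn)/(S_up−S_dn) = (117.9913−141.7065)/(75.8887−52.1735) = -1.0000. V = [p*·117.9913 + (1−p*)·141.7065]/1.07 = 121.9082. B = V − Δ·S = 181.1963.
(3,1): S=86.2372. Δ = (V_up−V_dn)/(S_up−S_dn) = (83.4964−117.9913)/(110.3836−75.8887) = -1.0000. V = [p*·83.4964 + (1−p*)·117.9913]/1.07 = 94.9591. B = V − Δ·S = 181.1963.
(3,2): S=125.4359. Δ = (V_up−V_dn)/(S_up−S_dn) = (33.3220−83.4964)/(160.5580−110.3836) = -1.0000. V = [p*·33.3220 + (1−p*)·83.4964]/1.07 = 55.7604. B = V − Δ·S = 181.1963.
(3,3): S=182.4522. Δ = (V_up−V_dn)/(S_up−S_dn) = (0.0000−33.3220)/(233.5388−160.5580) = -0.4566. V = [p*·0.0000 + (1−p*)·33.3220]/1.07 = 16.3496. B = V − Δ·S = 99.6547.
(2,0): S=67.3728. Δ = (V_up−V_dn)/(S_up−S_dn) = (94.9591−121.9082)/(86.2372−59.2881) = -1.0000. V = [p*·94.9591 + (1−p*)·121.9082]/1.07 = 101.9695. B = V − Δ·S = 169.3423.
(2,1): S=97.9968. Δ = (V_up−V_dn)/(S_up−S_dn) = (55.7604−94.9591)/(125.4359−86.2372) = -1.0000. V = [p*·55.7604 + (1−p*)·94.9591]/1.07 = 71.3455. B = V − Δ·S = 169.3423.
(2,2): S=142.5408. Δ = (V_up−V_dn)/(S_up−S_dn) = (16.3496−55.7604)/(182.4522−125.4359) = -0.6912. V = [p*·16.3496 + (1−p*)·55.7604]/1.07 = 34.6171. B = V − Δ·S = 133.1439.
(1,0): S=76.5600. Δ = (V_up−V_dn)/(S_up−S_dn) = (71.3455−101.9695)/(97.9968−67.3728) = -1.0000. V = [p*·71.3455 + (1−p*)·101.9695]/1.07 = 81.7038. B = V − Δ·S = 158.2638.
(1,1): S=111.3600. Δ = (V_up−V_dn)/(S_up−S_dn) = (34.6171−71.3455)/(142.5408−97.9968) = -0.8245. V = [p*·34.6171 + (1−p*)·71.3455]/1.07 = 50.3734. B = V − Δ·S = 142.1945.
(0,0): S=87.0000. Δ = (V_up−V_dn)/(S_up−S_dn) = (50.3734−81.7038)/(111.3600−76.5600) = -0.9003. V = [p*·50.3734 + (1−p*)·81.7038]/1.07 = 62.4503. B = V − Δ·S = 140.7765.
Each (Δ,B) replicates both successor values, so the strategy is self-financing and V0 is arbitrage-free.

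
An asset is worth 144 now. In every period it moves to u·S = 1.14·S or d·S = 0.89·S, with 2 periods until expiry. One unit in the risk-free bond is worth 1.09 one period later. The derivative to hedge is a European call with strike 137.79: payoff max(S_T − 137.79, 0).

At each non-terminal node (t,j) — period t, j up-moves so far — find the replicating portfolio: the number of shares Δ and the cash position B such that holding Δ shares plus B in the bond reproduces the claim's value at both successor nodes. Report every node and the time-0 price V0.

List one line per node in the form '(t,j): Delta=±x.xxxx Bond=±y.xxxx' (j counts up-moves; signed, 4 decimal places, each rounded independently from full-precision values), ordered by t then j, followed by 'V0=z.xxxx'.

(0,0): Delta=0.8791 Bond=-97.7615
(1,0): Delta=0.2594 Bond=-27.1488
(1,1): Delta=1.0000 Bond=-126.4128
V0=28.8238

Under the risk-neutral measure, an up-move has probability p* = (R−d)/(u−d) = 0.8000 and values discount at R = 1.09.
Payoff layer (t=2): V(2,0)=0.0000, V(2,1)=8.3124, V(2,2)=49.3524
  t=1,j=0: stock 128.1600 → up 146.1024 (V=8.3124), down 114.0624 (V=0.0000). Price 6.1008; hedge Δ=0.2594, bond B=-27.1488.
  t=1,j=1: stock 164.1600 → up 187.1424 (V=49.3524), down 146.1024 (V=8.3124). Price 37.7472; hedge Δ=1.0000, bond B=-126.4128.
  t=0,j=0: stock 144.0000 → up 164.1600 (V=37.7472), down 128.1600 (V=6.1008). Price 28.8238; hedge Δ=0.8791, bond B=-97.7615.
Root portfolio cost Δ·144+B reproduces V0=28.8238.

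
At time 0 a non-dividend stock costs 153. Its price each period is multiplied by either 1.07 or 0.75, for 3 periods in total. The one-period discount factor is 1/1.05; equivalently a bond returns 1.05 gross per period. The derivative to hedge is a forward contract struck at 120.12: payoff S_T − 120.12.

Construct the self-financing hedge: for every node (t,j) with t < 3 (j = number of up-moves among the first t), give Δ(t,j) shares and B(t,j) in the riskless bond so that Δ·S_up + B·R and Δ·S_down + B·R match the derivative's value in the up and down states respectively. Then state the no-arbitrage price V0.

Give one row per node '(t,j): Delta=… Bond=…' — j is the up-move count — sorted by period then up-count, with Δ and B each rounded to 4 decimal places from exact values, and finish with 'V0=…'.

The replicating-portfolio and risk-neutral prices coincide; use p* = (1.05−0.75)/(1.07−0.75) = 0.9375 for the latter.
Payoff layer (t=3): V(3,0)=-55.5731, V(3,1)=-28.0331, V(3,2)=11.2573, V(3,3)=67.3116
(2,0): S=86.0625. Δ = (V_up−V_dn)/(S_up−S_dn) = (-28.0331−-55.5731)/(92.0869−64.5469) = 1.0000. V = [p*·-28.0331 + (1−p*)·-55.5731]/1.05 = -28.3375. B = V − Δ·S = -114.4000.
(2,1): S=122.7825. Δ = (V_up−V_dn)/(S_up−S_dn) = (11.2573−-28.0331)/(131.3773−92.0869) = 1.0000. V = [p*·11.2573 + (1−p*)·-28.0331]/1.05 = 8.3825. B = V − Δ·S = -114.4000.
(2,2): S=175.1697. Δ = (V_up−V_dn)/(S_up−S_dn) = (67.3116−11.2573)/(187.4316−131.3773) = 1.0000. V = [p*·67.3116 + (1−p*)·11.2573]/1.05 = 60.7697. B = V − Δ·S = -114.4000.
(1,0): S=114.7500. Δ = (V_up−V_dn)/(S_up−S_dn) = (8.3825−-28.3375)/(122.7825−86.0625) = 1.0000. V = [p*·8.3825 + (1−p*)·-28.3375]/1.05 = 5.7976. B = V − Δ·S = -108.9524.
(1,1): S=163.7100. Δ = (V_up−V_dn)/(S_up−S_dn) = (60.7697−8.3825)/(175.1697−122.7825) = 1.0000. V = [p*·60.7697 + (1−p*)·8.3825]/1.05 = 54.7576. B = V − Δ·S = -108.9524.
(0,0): S=153.0000. Δ = (V_up−V_dn)/(S_up−S_dn) = (54.7576−5.7976)/(163.7100−114.7500) = 1.0000. V = [p*·54.7576 + (1−p*)·5.7976]/1.05 = 49.2358. B = V − Δ·S = -103.7642.
Root portfolio cost Δ·153+B reproduces V0=49.2358.

(0,0): Delta=1.0000 Bond=-103.7642
(1,0): Delta=1.0000 Bond=-108.9524
(1,1): Delta=1.0000 Bond=-108.9524
(2,0): Delta=1.0000 Bond=-114.4000
(2,1): Delta=1.0000 Bond=-114.4000
(2,2): Delta=1.0000 Bond=-114.4000
V0=49.2358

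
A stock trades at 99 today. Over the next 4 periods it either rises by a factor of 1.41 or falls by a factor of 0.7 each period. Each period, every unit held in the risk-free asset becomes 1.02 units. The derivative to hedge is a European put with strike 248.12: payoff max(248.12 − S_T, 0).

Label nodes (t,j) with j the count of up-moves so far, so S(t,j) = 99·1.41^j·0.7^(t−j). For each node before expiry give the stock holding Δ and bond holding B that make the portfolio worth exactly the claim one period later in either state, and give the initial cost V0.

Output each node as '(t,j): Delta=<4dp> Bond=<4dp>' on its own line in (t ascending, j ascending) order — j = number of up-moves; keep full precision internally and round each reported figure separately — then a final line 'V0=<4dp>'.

(0,0): Delta=-0.8243 Bond=217.2846
(1,0): Delta=-1.0000 Bond=233.8090
(1,1): Delta=-0.7179 Bond=206.7875
(2,0): Delta=-1.0000 Bond=238.4852
(2,1): Delta=-1.0000 Bond=238.4852
(2,2): Delta=-0.5473 Bond=177.3321
(3,0): Delta=-1.0000 Bond=243.2549
(3,1): Delta=-1.0000 Bond=243.2549
(3,2): Delta=-1.0000 Bond=243.2549
(3,3): Delta=-0.2733 Bond=104.8579
V0=135.6828

No-arbitrage ⇒ martingale measure with p* = (R−d)/(u−d) = 0.4507.
At expiry t=4: V(4,0)=224.3501, V(4,1)=200.2406, V(4,2)=151.6773, V(4,3)=53.8568, V(4,4)=0.0000
Node (3,0) S=33.9570: V=(p*·200.2406+(1−p*)·224.3501)/1.02=209.2979; Δ=(200.2406−224.3501)/(47.8794−23.7699)=-1.0000; B=V−Δ·S=243.2549
Node (3,1) S=68.3991: V=(p*·151.6773+(1−p*)·200.2406)/1.02=174.8558; Δ=(151.6773−200.2406)/(96.4427−47.8794)=-1.0000; B=V−Δ·S=243.2549
Node (3,2) S=137.7753: V=(p*·53.8568+(1−p*)·151.6773)/1.02=105.4796; Δ=(53.8568−151.6773)/(194.2632−96.4427)=-1.0000; B=V−Δ·S=243.2549
Node (3,3) S=277.5189: V=(p*·0.0000+(1−p*)·53.8568)/1.02=29.0032; Δ=(0.0000−53.8568)/(391.3016−194.2632)=-0.2733; B=V−Δ·S=104.8579
Node (2,0) S=48.5100: V=(p*·174.8558+(1−p*)·209.2979)/1.02=189.9752; Δ=(174.8558−209.2979)/(68.3991−33.9570)=-1.0000; B=V−Δ·S=238.4852
Node (2,1) S=97.7130: V=(p*·105.4796+(1−p*)·174.8558)/1.02=140.7722; Δ=(105.4796−174.8558)/(137.7753−68.3991)=-1.0000; B=V−Δ·S=238.4852
Node (2,2) S=196.8219: V=(p*·29.0032+(1−p*)·105.4796)/1.02=69.6190; Δ=(29.0032−105.4796)/(277.5189−137.7753)=-0.5473; B=V−Δ·S=177.3321
Node (1,0) S=69.3000: V=(p*·140.7722+(1−p*)·189.9752)/1.02=164.5090; Δ=(140.7722−189.9752)/(97.7130−48.5100)=-1.0000; B=V−Δ·S=233.8090
Node (1,1) S=139.5900: V=(p*·69.6190+(1−p*)·140.7722)/1.02=106.5717; Δ=(69.6190−140.7722)/(196.8219−97.7130)=-0.7179; B=V−Δ·S=206.7875
Node (0,0) S=99.0000: V=(p*·106.5717+(1−p*)·164.5090)/1.02=135.6828; Δ=(106.5717−164.5090)/(139.5900−69.3000)=-0.8243; B=V−Δ·S=217.2846
Root portfolio cost Δ·99+B reproduces V0=135.6828.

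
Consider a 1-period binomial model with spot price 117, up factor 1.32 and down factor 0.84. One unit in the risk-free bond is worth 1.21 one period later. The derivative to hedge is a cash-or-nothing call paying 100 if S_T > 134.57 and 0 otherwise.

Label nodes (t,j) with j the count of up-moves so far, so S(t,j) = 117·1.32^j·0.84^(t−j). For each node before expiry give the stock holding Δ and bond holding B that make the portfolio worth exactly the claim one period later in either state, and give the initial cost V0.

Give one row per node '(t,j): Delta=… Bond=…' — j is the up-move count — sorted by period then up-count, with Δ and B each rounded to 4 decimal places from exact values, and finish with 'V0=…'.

Since d<R<u, set p* = (R−d)/(u−d) = 0.7708; price each node as the discounted p*-expectation of its children.
Payoff layer (t=1): V(1,0)=0.0000, V(1,1)=100.0000
Node (0,0) S=117.0000: V=(p*·100.0000+(1−p*)·0.0000)/1.21=63.7052; Δ=(100.0000−0.0000)/(154.4400−98.2800)=1.7806; B=V−Δ·S=-144.6281
Check: Δ(0,0)·S0 + B(0,0) = 63.7052 = V0.

(0,0): Delta=1.7806 Bond=-144.6281
V0=63.7052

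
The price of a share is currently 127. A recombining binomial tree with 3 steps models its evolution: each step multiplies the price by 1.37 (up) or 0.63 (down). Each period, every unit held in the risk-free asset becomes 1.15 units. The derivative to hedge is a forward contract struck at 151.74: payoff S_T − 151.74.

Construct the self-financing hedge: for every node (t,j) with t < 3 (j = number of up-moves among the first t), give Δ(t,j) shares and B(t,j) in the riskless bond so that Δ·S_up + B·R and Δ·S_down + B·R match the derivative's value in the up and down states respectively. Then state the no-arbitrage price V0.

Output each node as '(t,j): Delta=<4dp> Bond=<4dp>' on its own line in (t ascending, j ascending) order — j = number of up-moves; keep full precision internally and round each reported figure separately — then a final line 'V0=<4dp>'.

Risk-neutral probability p* = (R−d)/(u−d) = (1.15−0.63)/(1.37−0.63) = 0.7027.
Terminal values V(3,·): V(3,0)=-119.9840, V(3,1)=-82.6834, V(3,2)=-1.5692, V(3,3)=174.8218
Node (2,0) S=50.4063: V=(p*·-82.6834+(1−p*)·-119.9840)/1.15=-81.5415; Δ=(-82.6834−-119.9840)/(69.0566−31.7560)=1.0000; B=V−Δ·S=-131.9478
Node (2,1) S=109.6137: V=(p*·-1.5692+(1−p*)·-82.6834)/1.15=-22.3341; Δ=(-1.5692−-82.6834)/(150.1708−69.0566)=1.0000; B=V−Δ·S=-131.9478
Node (2,2) S=238.3663: V=(p*·174.8218+(1−p*)·-1.5692)/1.15=106.4185; Δ=(174.8218−-1.5692)/(326.5618−150.1708)=1.0000; B=V−Δ·S=-131.9478
Node (1,0) S=80.0100: V=(p*·-22.3341+(1−p*)·-81.5415)/1.15=-34.7272; Δ=(-22.3341−-81.5415)/(109.6137−50.4063)=1.0000; B=V−Δ·S=-114.7372
Node (1,1) S=173.9900: V=(p*·106.4185+(1−p*)·-22.3341)/1.15=59.2528; Δ=(106.4185−-22.3341)/(238.3663−109.6137)=1.0000; B=V−Δ·S=-114.7372
Node (0,0) S=127.0000: V=(p*·59.2528+(1−p*)·-34.7272)/1.15=27.2285; Δ=(59.2528−-34.7272)/(173.9900−80.0100)=1.0000; B=V−Δ·S=-99.7715
Each (Δ,B) replicates both successor values, so the strategy is self-financing and V0 is arbitrage-free.

(0,0): Delta=1.0000 Bond=-99.7715
(1,0): Delta=1.0000 Bond=-114.7372
(1,1): Delta=1.0000 Bond=-114.7372
(2,0): Delta=1.0000 Bond=-131.9478
(2,1): Delta=1.0000 Bond=-131.9478
(2,2): Delta=1.0000 Bond=-131.9478
V0=27.2285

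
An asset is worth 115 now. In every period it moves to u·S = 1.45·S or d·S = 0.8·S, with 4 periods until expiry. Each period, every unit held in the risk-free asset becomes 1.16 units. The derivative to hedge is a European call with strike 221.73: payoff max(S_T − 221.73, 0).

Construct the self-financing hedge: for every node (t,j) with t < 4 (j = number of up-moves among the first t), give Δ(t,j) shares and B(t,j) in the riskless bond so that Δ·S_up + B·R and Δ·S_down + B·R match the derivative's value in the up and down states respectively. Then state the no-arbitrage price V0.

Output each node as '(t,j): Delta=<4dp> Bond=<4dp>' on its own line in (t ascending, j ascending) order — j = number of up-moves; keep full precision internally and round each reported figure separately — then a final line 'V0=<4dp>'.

Risk-neutral probability p* = (R−d)/(u−d) = (1.16−0.8)/(1.45−0.8) = 0.5538.
Terminal payoffs: V(4,0)=0.0000, V(4,1)=0.0000, V(4,2)=0.0000, V(4,3)=58.7435, V(4,4)=286.6282
  t=3,j=0: stock 58.8800 → up 85.3760 (V=0.0000), down 47.1040 (V=0.0000). Price 0.0000; hedge Δ=0.0000, bond B=0.0000.
  t=3,j=1: stock 106.7200 → up 154.7440 (V=0.0000), down 85.3760 (V=0.0000). Price 0.0000; hedge Δ=0.0000, bond B=0.0000.
  t=3,j=2: stock 193.4300 → up 280.4735 (V=58.7435), down 154.7440 (V=0.0000). Price 28.0473; hedge Δ=0.4672, bond B=-62.3273.
  t=3,j=3: stock 350.5919 → up 508.3582 (V=286.6282), down 280.4735 (V=58.7435). Price 159.4453; hedge Δ=1.0000, bond B=-191.1466.
  t=2,j=0: stock 73.6000 → up 106.7200 (V=0.0000), down 58.8800 (V=0.0000). Price 0.0000; hedge Δ=0.0000, bond B=0.0000.
  t=2,j=1: stock 133.4000 → up 193.4300 (V=28.0473), down 106.7200 (V=0.0000). Price 13.3913; hedge Δ=0.3235, bond B=-29.7584.
  t=2,j=2: stock 241.7875 → up 350.5919 (V=159.4453), down 193.4300 (V=28.0473). Price 86.9152; hedge Δ=0.8361, bond B=-115.2357.
  t=1,j=0: stock 92.0000 → up 133.4000 (V=13.3913), down 73.6000 (V=0.0000). Price 6.3937; hedge Δ=0.2239, bond B=-14.2083.
  t=1,j=1: stock 166.7500 → up 241.7875 (V=86.9152), down 133.4000 (V=13.3913). Price 46.6484; hedge Δ=0.6783, bond B=-66.4652.
  t=0,j=0: stock 115.0000 → up 166.7500 (V=46.6484), down 92.0000 (V=6.3937). Price 24.7316; hedge Δ=0.5385, bond B=-37.1988.
Root portfolio cost Δ·115+B reproduces V0=24.7316.

(0,0): Delta=0.5385 Bond=-37.1988
(1,0): Delta=0.2239 Bond=-14.2083
(1,1): Delta=0.6783 Bond=-66.4652
(2,0): Delta=0.0000 Bond=0.0000
(2,1): Delta=0.3235 Bond=-29.7584
(2,2): Delta=0.8361 Bond=-115.2357
(3,0): Delta=0.0000 Bond=0.0000
(3,1): Delta=0.0000 Bond=0.0000
(3,2): Delta=0.4672 Bond=-62.3273
(3,3): Delta=1.0000 Bond=-191.1466
V0=24.7316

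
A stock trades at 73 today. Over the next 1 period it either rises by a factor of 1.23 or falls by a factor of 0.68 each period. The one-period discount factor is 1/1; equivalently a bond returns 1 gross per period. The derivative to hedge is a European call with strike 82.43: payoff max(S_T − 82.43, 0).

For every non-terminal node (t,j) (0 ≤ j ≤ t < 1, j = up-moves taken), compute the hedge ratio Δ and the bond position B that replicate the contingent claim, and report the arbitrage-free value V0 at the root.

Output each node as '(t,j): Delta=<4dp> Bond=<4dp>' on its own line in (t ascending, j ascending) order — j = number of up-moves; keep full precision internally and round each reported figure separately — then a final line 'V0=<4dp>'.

No-arbitrage ⇒ martingale measure with p* = (R−d)/(u−d) = 0.5818.
At expiry t=1: V(1,0)=0.0000, V(1,1)=7.3600
Node (0,0) S=73.0000: V=(p*·7.3600+(1−p*)·0.0000)/1=4.2822; Δ=(7.3600−0.0000)/(89.7900−49.6400)=0.1833; B=V−Δ·S=-9.0996
The time-0 hedge costs 4.2822, which is the no-arbitrage price.

(0,0): Delta=0.1833 Bond=-9.0996
V0=4.2822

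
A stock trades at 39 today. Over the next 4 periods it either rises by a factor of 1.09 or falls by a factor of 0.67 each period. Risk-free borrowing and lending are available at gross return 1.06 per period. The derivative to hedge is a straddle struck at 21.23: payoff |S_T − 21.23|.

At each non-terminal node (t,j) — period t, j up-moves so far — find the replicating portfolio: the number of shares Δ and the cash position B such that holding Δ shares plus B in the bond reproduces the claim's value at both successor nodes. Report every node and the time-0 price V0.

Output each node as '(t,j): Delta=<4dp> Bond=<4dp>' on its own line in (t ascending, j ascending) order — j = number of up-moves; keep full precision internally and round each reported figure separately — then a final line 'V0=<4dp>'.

(0,0): Delta=0.9800 Bond=-15.9994
(1,0): Delta=0.7634 Bond=-11.2990
(1,1): Delta=0.9902 Bond=-17.3948
(2,0): Delta=-1.0000 Bond=18.8946
(2,1): Delta=0.8468 Bond=-14.3517
(2,2): Delta=0.9970 Bond=-18.7528
(3,0): Delta=-1.0000 Bond=20.0283
(3,1): Delta=-1.0000 Bond=20.0283
(3,2): Delta=0.9341 Bond=-17.9236
(3,3): Delta=1.0000 Bond=-20.0283
V0=22.2205

Risk-neutral probability p* = (R−d)/(u−d) = (1.06−0.67)/(1.09−0.67) = 0.9286.
Terminal payoffs: V(4,0)=13.3711, V(4,1)=8.4446, V(4,2)=0.4298, V(4,3)=12.6091, V(4,4)=33.8217
  t=3,j=0: stock 11.7298 → up 12.7854 (V=8.4446), down 7.8589 (V=13.3711). Price 8.2985; hedge Δ=-1.0000, bond B=20.0283.
  t=3,j=1: stock 19.0827 → up 20.8002 (V=0.4298), down 12.7854 (V=8.4446). Price 0.9456; hedge Δ=-1.0000, bond B=20.0283.
  t=3,j=2: stock 31.0451 → up 33.8391 (V=12.6091), down 20.8002 (V=0.4298). Price 11.0747; hedge Δ=0.9341, bond B=-17.9236.
  t=3,j=3: stock 50.5061 → up 55.0517 (V=33.8217), down 33.8391 (V=12.6091). Price 30.4778; hedge Δ=1.0000, bond B=-20.0283.
  t=2,j=0: stock 17.5071 → up 19.0827 (V=0.9456), down 11.7298 (V=8.2985). Price 1.3875; hedge Δ=-1.0000, bond B=18.8946.
  t=2,j=1: stock 28.4817 → up 31.0451 (V=11.0747), down 19.0827 (V=0.9456). Price 9.7653; hedge Δ=0.8468, bond B=-14.3517.
  t=2,j=2: stock 46.3359 → up 50.5061 (V=30.4778), down 31.0451 (V=11.0747). Price 27.4452; hedge Δ=0.9970, bond B=-18.7528.
  t=1,j=0: stock 26.1300 → up 28.4817 (V=9.7653), down 17.5071 (V=1.3875). Price 8.6480; hedge Δ=0.7634, bond B=-11.2990.
  t=1,j=1: stock 42.5100 → up 46.3359 (V=27.4452), down 28.4817 (V=9.7653). Price 24.7003; hedge Δ=0.9902, bond B=-17.3948.
  t=0,j=0: stock 39.0000 → up 42.5100 (V=24.7003), down 26.1300 (V=8.6480). Price 22.2205; hedge Δ=0.9800, bond B=-15.9994.
Root portfolio cost Δ·39+B reproduces V0=22.2205.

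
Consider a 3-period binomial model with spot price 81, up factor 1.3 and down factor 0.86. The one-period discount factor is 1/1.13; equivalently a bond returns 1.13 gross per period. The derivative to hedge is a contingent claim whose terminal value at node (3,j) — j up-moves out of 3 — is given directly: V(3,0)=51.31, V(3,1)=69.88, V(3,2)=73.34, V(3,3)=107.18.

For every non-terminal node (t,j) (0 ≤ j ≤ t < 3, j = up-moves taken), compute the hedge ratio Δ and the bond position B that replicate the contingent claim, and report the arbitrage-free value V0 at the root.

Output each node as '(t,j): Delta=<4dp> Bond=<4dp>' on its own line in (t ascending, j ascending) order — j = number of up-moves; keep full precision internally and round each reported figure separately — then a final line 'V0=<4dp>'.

The replicating-portfolio and risk-neutral prices coincide; use p* = (1.13−0.86)/(1.3−0.86) = 0.6136 for the latter.
Terminal payoffs: V(3,0)=51.3100, V(3,1)=69.8800, V(3,2)=73.3400, V(3,3)=107.1800
Node (2,0) S=59.9076: V=(p*·69.8800+(1−p*)·51.3100)/1.13=55.4914; Δ=(69.8800−51.3100)/(77.8799−51.5205)=0.7045; B=V−Δ·S=13.2868
Node (2,1) S=90.5580: V=(p*·73.3400+(1−p*)·69.8800)/1.13=63.7196; Δ=(73.3400−69.8800)/(117.7254−77.8799)=0.0868; B=V−Δ·S=55.8560
Node (2,2) S=136.8900: V=(p*·107.1800+(1−p*)·73.3400)/1.13=83.2792; Δ=(107.1800−73.3400)/(177.9570−117.7254)=0.5618; B=V−Δ·S=6.3701
Node (1,0) S=69.6600: V=(p*·63.7196+(1−p*)·55.4914)/1.13=53.5757; Δ=(63.7196−55.4914)/(90.5580−59.9076)=0.2685; B=V−Δ·S=34.8751
Node (1,1) S=105.3000: V=(p*·83.2792+(1−p*)·63.7196)/1.13=67.0107; Δ=(83.2792−63.7196)/(136.8900−90.5580)=0.4222; B=V−Δ·S=22.5572
Node (0,0) S=81.0000: V=(p*·67.0107+(1−p*)·53.5757)/1.13=54.7079; Δ=(67.0107−53.5757)/(105.3000−69.6600)=0.3770; B=V−Δ·S=24.1738
Self-financing check: at every node Δ·S+B equals the discounted successor values.

(0,0): Delta=0.3770 Bond=24.1738
(1,0): Delta=0.2685 Bond=34.8751
(1,1): Delta=0.4222 Bond=22.5572
(2,0): Delta=0.7045 Bond=13.2868
(2,1): Delta=0.0868 Bond=55.8560
(2,2): Delta=0.5618 Bond=6.3701
V0=54.7079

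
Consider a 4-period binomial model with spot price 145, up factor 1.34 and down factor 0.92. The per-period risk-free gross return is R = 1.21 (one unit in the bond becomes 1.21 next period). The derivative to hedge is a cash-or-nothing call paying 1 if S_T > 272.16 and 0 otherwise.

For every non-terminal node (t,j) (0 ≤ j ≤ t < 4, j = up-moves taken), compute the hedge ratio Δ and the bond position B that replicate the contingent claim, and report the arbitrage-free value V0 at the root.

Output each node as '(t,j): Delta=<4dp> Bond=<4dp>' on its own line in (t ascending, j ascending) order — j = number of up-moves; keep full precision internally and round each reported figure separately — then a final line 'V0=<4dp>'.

(0,0): Delta=0.0041 Bond=-0.2988
(1,0): Delta=0.0058 Bond=-0.5895
(1,1): Delta=0.0036 Bond=-0.2594
(2,0): Delta=0.0000 Bond=0.0000
(2,1): Delta=0.0076 Bond=-1.0330
(2,2): Delta=0.0023 Bond=0.0085
(3,0): Delta=0.0000 Bond=0.0000
(3,1): Delta=0.0000 Bond=0.0000
(3,2): Delta=0.0099 Bond=-1.8103
(3,3): Delta=0.0000 Bond=0.8264
V0=0.2962

Under the risk-neutral measure, an up-move has probability p* = (R−d)/(u−d) = 0.6905 and values discount at R = 1.21.
Payoff layer (t=4): V(4,0)=0.0000, V(4,1)=0.0000, V(4,2)=0.0000, V(4,3)=1.0000, V(4,4)=1.0000
Node (3,0) S=112.9098: V=(p*·0.0000+(1−p*)·0.0000)/1.21=0.0000; Δ=(0.0000−0.0000)/(151.2991−103.8770)=0.0000; B=V−Δ·S=0.0000
Node (3,1) S=164.4555: V=(p*·0.0000+(1−p*)·0.0000)/1.21=0.0000; Δ=(0.0000−0.0000)/(220.3704−151.2991)=0.0000; B=V−Δ·S=0.0000
Node (3,2) S=239.5330: V=(p*·1.0000+(1−p*)·0.0000)/1.21=0.5706; Δ=(1.0000−0.0000)/(320.9743−220.3704)=0.0099; B=V−Δ·S=-1.8103
Node (3,3) S=348.8851: V=(p*·1.0000+(1−p*)·1.0000)/1.21=0.8264; Δ=(1.0000−1.0000)/(467.5060−320.9743)=0.0000; B=V−Δ·S=0.8264
Node (2,0) S=122.7280: V=(p*·0.0000+(1−p*)·0.0000)/1.21=0.0000; Δ=(0.0000−0.0000)/(164.4555−112.9098)=0.0000; B=V−Δ·S=0.0000
Node (2,1) S=178.7560: V=(p*·0.5706+(1−p*)·0.0000)/1.21=0.3256; Δ=(0.5706−0.0000)/(239.5330−164.4555)=0.0076; B=V−Δ·S=-1.0330
Node (2,2) S=260.3620: V=(p*·0.8264+(1−p*)·0.5706)/1.21=0.6176; Δ=(0.8264−0.5706)/(348.8851−239.5330)=0.0023; B=V−Δ·S=0.0085
Node (1,0) S=133.4000: V=(p*·0.3256+(1−p*)·0.0000)/1.21=0.1858; Δ=(0.3256−0.0000)/(178.7560−122.7280)=0.0058; B=V−Δ·S=-0.5895
Node (1,1) S=194.3000: V=(p*·0.6176+(1−p*)·0.3256)/1.21=0.4357; Δ=(0.6176−0.3256)/(260.3620−178.7560)=0.0036; B=V−Δ·S=-0.2594
Node (0,0) S=145.0000: V=(p*·0.4357+(1−p*)·0.1858)/1.21=0.2962; Δ=(0.4357−0.1858)/(194.3000−133.4000)=0.0041; B=V−Δ·S=-0.2988
The time-0 hedge costs 0.2962, which is the no-arbitrage price.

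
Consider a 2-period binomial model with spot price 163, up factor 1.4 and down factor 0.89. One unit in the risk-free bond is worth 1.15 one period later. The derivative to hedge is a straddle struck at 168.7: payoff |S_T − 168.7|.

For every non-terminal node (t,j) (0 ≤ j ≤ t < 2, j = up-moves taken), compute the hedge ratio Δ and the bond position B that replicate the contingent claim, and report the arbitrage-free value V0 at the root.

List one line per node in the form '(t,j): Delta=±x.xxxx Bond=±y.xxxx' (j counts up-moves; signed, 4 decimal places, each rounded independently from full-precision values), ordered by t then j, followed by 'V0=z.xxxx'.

No-arbitrage ⇒ martingale measure with p* = (R−d)/(u−d) = 0.5098.
At expiry t=2: V(2,0)=39.5877, V(2,1)=34.3980, V(2,2)=150.7800
  t=1,j=0: stock 145.0700 → up 203.0980 (V=34.3980), down 129.1123 (V=39.5877). Price 32.1235; hedge Δ=-0.0701, bond B=42.2993.
  t=1,j=1: stock 228.2000 → up 319.4800 (V=150.7800), down 203.0980 (V=34.3980). Price 81.5043; hedge Δ=1.0000, bond B=-146.6957.
  t=0,j=0: stock 163.0000 → up 228.2000 (V=81.5043), down 145.0700 (V=32.1235). Price 49.8244; hedge Δ=0.5940, bond B=-47.0009.
Self-financing check: at every node Δ·S+B equals the discounted successor values.

(0,0): Delta=0.5940 Bond=-47.0009
(1,0): Delta=-0.0701 Bond=42.2993
(1,1): Delta=1.0000 Bond=-146.6957
V0=49.8244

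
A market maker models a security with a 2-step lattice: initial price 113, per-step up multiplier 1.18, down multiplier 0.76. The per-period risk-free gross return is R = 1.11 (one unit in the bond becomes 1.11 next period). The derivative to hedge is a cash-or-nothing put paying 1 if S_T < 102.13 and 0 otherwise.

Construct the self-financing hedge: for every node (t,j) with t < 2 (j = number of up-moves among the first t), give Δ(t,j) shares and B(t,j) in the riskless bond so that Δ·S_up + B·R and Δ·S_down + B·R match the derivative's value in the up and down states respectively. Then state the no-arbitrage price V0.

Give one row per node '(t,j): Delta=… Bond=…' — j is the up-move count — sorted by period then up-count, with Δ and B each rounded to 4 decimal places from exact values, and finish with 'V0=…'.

(0,0): Delta=-0.0158 Bond=2.0355
(1,0): Delta=0.0000 Bond=0.9009
(1,1): Delta=-0.0179 Bond=2.5311
V0=0.2480

Risk-neutral probability p* = (R−d)/(u−d) = (1.11−0.76)/(1.18−0.76) = 0.8333.
Payoff layer (t=2): V(2,0)=1.0000, V(2,1)=1.0000, V(2,2)=0.0000
Node (1,0) S=85.8800: V=(p*·1.0000+(1−p*)·1.0000)/1.11=0.9009; Δ=(1.0000−1.0000)/(101.3384−65.2688)=0.0000; B=V−Δ·S=0.9009
Node (1,1) S=133.3400: V=(p*·0.0000+(1−p*)·1.0000)/1.11=0.1502; Δ=(0.0000−1.0000)/(157.3412−101.3384)=-0.0179; B=V−Δ·S=2.5311
Node (0,0) S=113.0000: V=(p*·0.1502+(1−p*)·0.9009)/1.11=0.2480; Δ=(0.1502−0.9009)/(133.3400−85.8800)=-0.0158; B=V−Δ·S=2.0355
Check: Δ(0,0)·S0 + B(0,0) = 0.2480 = V0.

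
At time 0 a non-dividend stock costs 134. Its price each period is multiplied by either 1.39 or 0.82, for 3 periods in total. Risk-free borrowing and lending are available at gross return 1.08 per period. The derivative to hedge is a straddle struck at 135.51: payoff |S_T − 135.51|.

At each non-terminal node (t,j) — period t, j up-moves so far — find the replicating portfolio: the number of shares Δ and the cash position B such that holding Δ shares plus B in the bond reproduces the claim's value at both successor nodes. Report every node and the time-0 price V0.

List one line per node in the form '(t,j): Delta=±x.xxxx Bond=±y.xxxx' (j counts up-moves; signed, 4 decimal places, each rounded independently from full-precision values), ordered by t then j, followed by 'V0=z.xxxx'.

Since d<R<u, set p* = (R−d)/(u−d) = 0.4561; price each node as the discounted p*-expectation of its children.
Terminal values V(3,·): V(3,0)=61.6267, V(3,1)=10.2688, V(3,2)=76.7891, V(3,3)=224.3629
(2,0): S=90.1016. Δ = (V_up−V_dn)/(S_up−S_dn) = (10.2688−61.6267)/(125.2412−73.8833) = -1.0000. V = [p*·10.2688 + (1−p*)·61.6267]/1.08 = 35.3706. B = V − Δ·S = 125.4722.
(2,1): S=152.7332. Δ = (V_up−V_dn)/(S_up−S_dn) = (76.7891−10.2688)/(212.2991−125.2412) = 0.7641. V = [p*·76.7891 + (1−p*)·10.2688]/1.08 = 37.6031. B = V − Δ·S = -79.0993.
(2,2): S=258.9014. Δ = (V_up−V_dn)/(S_up−S_dn) = (224.3629−76.7891)/(359.8729−212.2991) = 1.0000. V = [p*·224.3629 + (1−p*)·76.7891]/1.08 = 133.4292. B = V − Δ·S = -125.4722.
(1,0): S=109.8800. Δ = (V_up−V_dn)/(S_up−S_dn) = (37.6031−35.3706)/(152.7332−90.1016) = 0.0356. V = [p*·37.6031 + (1−p*)·35.3706]/1.08 = 33.6935. B = V − Δ·S = 29.7768.
(1,1): S=186.2600. Δ = (V_up−V_dn)/(S_up−S_dn) = (133.4292−37.6031)/(258.9014−152.7332) = 0.9026. V = [p*·133.4292 + (1−p*)·37.6031]/1.08 = 75.2901. B = V − Δ·S = -92.8258.
(0,0): S=134.0000. Δ = (V_up−V_dn)/(S_up−S_dn) = (75.2901−33.6935)/(186.2600−109.8800) = 0.5446. V = [p*·75.2901 + (1−p*)·33.6935]/1.08 = 48.7661. B = V − Δ·S = -24.2104.
Root portfolio cost Δ·134+B reproduces V0=48.7661.

(0,0): Delta=0.5446 Bond=-24.2104
(1,0): Delta=0.0356 Bond=29.7768
(1,1): Delta=0.9026 Bond=-92.8258
(2,0): Delta=-1.0000 Bond=125.4722
(2,1): Delta=0.7641 Bond=-79.0993
(2,2): Delta=1.0000 Bond=-125.4722
V0=48.7661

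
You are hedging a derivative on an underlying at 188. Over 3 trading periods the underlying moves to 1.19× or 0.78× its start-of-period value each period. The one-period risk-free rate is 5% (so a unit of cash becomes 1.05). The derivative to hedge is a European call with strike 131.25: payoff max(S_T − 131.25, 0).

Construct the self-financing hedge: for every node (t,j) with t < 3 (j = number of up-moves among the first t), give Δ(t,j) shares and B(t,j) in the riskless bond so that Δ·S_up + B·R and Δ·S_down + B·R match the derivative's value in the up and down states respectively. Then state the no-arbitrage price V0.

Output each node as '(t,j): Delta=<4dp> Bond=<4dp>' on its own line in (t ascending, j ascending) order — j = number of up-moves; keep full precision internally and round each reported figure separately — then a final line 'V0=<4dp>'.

(0,0): Delta=0.9423 Bond=-101.0905
(1,0): Delta=0.7726 Bond=-81.2615
(1,1): Delta=1.0000 Bond=-119.0476
(2,0): Delta=0.1037 Bond=-8.8078
(2,1): Delta=1.0000 Bond=-125.0000
(2,2): Delta=1.0000 Bond=-125.0000
V0=76.0670

Risk-neutral probability p* = (R−d)/(u−d) = (1.05−0.78)/(1.19−0.78) = 0.6585.
Terminal values V(3,·): V(3,0)=0.0000, V(3,1)=4.8612, V(3,2)=76.4069, V(3,3)=185.5599
(2,0): S=114.3792. Δ = (V_up−V_dn)/(S_up−S_dn) = (4.8612−0.0000)/(136.1112−89.2158) = 0.1037. V = [p*·4.8612 + (1−p*)·0.0000]/1.05 = 3.0489. B = V − Δ·S = -8.8078.
(2,1): S=174.5016. Δ = (V_up−V_dn)/(S_up−S_dn) = (76.4069−4.8612)/(207.6569−136.1112) = 1.0000. V = [p*·76.4069 + (1−p*)·4.8612]/1.05 = 49.5016. B = V − Δ·S = -125.0000.
(2,2): S=266.2268. Δ = (V_up−V_dn)/(S_up−S_dn) = (185.5599−76.4069)/(316.8099−207.6569) = 1.0000. V = [p*·185.5599 + (1−p*)·76.4069]/1.05 = 141.2268. B = V − Δ·S = -125.0000.
(1,0): S=146.6400. Δ = (V_up−V_dn)/(S_up−S_dn) = (49.5016−3.0489)/(174.5016−114.3792) = 0.7726. V = [p*·49.5016 + (1−p*)·3.0489]/1.05 = 32.0378. B = V − Δ·S = -81.2615.
(1,1): S=223.7200. Δ = (V_up−V_dn)/(S_up−S_dn) = (141.2268−49.5016)/(266.2268−174.5016) = 1.0000. V = [p*·141.2268 + (1−p*)·49.5016]/1.05 = 104.6724. B = V − Δ·S = -119.0476.
(0,0): S=188.0000. Δ = (V_up−V_dn)/(S_up−S_dn) = (104.6724−32.0378)/(223.7200−146.6400) = 0.9423. V = [p*·104.6724 + (1−p*)·32.0378]/1.05 = 76.0670. B = V − Δ·S = -101.0905.
The time-0 hedge costs 76.0670, which is the no-arbitrage price.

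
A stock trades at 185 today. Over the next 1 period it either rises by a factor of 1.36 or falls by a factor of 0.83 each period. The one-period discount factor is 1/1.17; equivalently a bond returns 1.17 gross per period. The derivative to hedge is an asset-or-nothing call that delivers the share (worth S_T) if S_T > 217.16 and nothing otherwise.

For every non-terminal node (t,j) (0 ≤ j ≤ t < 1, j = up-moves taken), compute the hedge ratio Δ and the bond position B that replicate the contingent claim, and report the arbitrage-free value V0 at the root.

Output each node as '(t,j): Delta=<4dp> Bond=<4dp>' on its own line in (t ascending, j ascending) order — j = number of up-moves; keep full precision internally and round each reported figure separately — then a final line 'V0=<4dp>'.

Risk-neutral probability p* = (R−d)/(u−d) = (1.17−0.83)/(1.36−0.83) = 0.6415.
Payoff layer (t=1): V(1,0)=0.0000, V(1,1)=251.6000
(0,0): S=185.0000. Δ = (V_up−V_dn)/(S_up−S_dn) = (251.6000−0.0000)/(251.6000−153.5500) = 2.5660. V = [p*·251.6000 + (1−p*)·0.0000]/1.17 = 137.9519. B = V − Δ·S = -336.7650.
The time-0 hedge costs 137.9519, which is the no-arbitrage price.

(0,0): Delta=2.5660 Bond=-336.7650
V0=137.9519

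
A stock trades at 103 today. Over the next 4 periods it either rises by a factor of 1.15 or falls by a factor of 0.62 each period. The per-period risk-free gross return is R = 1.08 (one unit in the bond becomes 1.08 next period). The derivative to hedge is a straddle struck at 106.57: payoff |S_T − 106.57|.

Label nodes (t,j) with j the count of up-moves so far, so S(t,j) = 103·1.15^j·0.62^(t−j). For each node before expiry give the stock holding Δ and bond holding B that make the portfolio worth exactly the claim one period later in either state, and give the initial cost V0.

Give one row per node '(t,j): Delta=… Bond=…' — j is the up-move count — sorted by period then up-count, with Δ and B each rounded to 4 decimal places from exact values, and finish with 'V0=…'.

Under the risk-neutral measure, an up-move has probability p* = (R−d)/(u−d) = 0.8679 and values discount at R = 1.08.
At expiry t=4: V(4,0)=91.3504, V(4,1)=78.3400, V(4,2)=54.2080, V(4,3)=9.4469, V(4,4)=73.5776
Node (3,0) S=24.5478: V=(p*·78.3400+(1−p*)·91.3504)/1.08=74.1281; Δ=(78.3400−91.3504)/(28.2300−15.2196)=-1.0000; B=V−Δ·S=98.6759
Node (3,1) S=45.5322: V=(p*·54.2080+(1−p*)·78.3400)/1.08=53.1437; Δ=(54.2080−78.3400)/(52.3620−28.2300)=-1.0000; B=V−Δ·S=98.6759
Node (3,2) S=84.4548: V=(p*·9.4469+(1−p*)·54.2080)/1.08=14.2211; Δ=(9.4469−54.2080)/(97.1231−52.3620)=-1.0000; B=V−Δ·S=98.6759
Node (3,3) S=156.6501: V=(p*·73.5776+(1−p*)·9.4469)/1.08=60.2848; Δ=(73.5776−9.4469)/(180.1476−97.1231)=0.7724; B=V−Δ·S=-60.7166
Node (2,0) S=39.5932: V=(p*·53.1437+(1−p*)·74.1281)/1.08=51.7734; Δ=(53.1437−74.1281)/(45.5322−24.5478)=-1.0000; B=V−Δ·S=91.3666
Node (2,1) S=73.4390: V=(p*·14.2211+(1−p*)·53.1437)/1.08=17.9276; Δ=(14.2211−53.1437)/(84.4548−45.5322)=-1.0000; B=V−Δ·S=91.3666
Node (2,2) S=136.2175: V=(p*·60.2848+(1−p*)·14.2211)/1.08=50.1860; Δ=(60.2848−14.2211)/(156.6501−84.4548)=0.6380; B=V−Δ·S=-36.7266
Node (1,0) S=63.8600: V=(p*·17.9276+(1−p*)·51.7734)/1.08=20.7387; Δ=(17.9276−51.7734)/(73.4390−39.5932)=-1.0000; B=V−Δ·S=84.5987
Node (1,1) S=118.4500: V=(p*·50.1860+(1−p*)·17.9276)/1.08=42.5236; Δ=(50.1860−17.9276)/(136.2175−73.4390)=0.5138; B=V−Δ·S=-18.3413
Node (0,0) S=103.0000: V=(p*·42.5236+(1−p*)·20.7387)/1.08=36.7096; Δ=(42.5236−20.7387)/(118.4500−63.8600)=0.3991; B=V−Δ·S=-4.3940
Check: Δ(0,0)·S0 + B(0,0) = 36.7096 = V0.

(0,0): Delta=0.3991 Bond=-4.3940
(1,0): Delta=-1.0000 Bond=84.5987
(1,1): Delta=0.5138 Bond=-18.3413
(2,0): Delta=-1.0000 Bond=91.3666
(2,1): Delta=-1.0000 Bond=91.3666
(2,2): Delta=0.6380 Bond=-36.7266
(3,0): Delta=-1.0000 Bond=98.6759
(3,1): Delta=-1.0000 Bond=98.6759
(3,2): Delta=-1.0000 Bond=98.6759
(3,3): Delta=0.7724 Bond=-60.7166
V0=36.7096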